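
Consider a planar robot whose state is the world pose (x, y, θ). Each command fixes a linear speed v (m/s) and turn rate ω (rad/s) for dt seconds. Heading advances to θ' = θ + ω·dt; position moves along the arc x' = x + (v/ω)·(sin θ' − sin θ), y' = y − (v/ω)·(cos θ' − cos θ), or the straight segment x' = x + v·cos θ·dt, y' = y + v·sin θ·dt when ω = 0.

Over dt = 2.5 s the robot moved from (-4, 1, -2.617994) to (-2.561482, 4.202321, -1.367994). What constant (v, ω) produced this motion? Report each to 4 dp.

Δθ = -1.367994 − -2.617994 = 1.250000
ω = Δθ/dt = 1.250000/2.5 = 0.5000
R = −Δy/(cos θ' − cos θ) = -3.0000
v = R·ω = -3.0000·0.5000 = -1.5000

v = -1.5000, ω = 0.5000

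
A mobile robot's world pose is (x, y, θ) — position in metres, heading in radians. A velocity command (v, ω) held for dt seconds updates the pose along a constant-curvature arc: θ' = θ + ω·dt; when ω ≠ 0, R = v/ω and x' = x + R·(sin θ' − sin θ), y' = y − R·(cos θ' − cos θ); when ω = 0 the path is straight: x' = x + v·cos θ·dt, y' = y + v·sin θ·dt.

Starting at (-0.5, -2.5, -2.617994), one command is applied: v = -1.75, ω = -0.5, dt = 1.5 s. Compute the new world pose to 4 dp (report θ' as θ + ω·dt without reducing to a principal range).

(2.0357, -2.1204, -3.3680)

θ' = -2.6180 + -0.5·1.5 = -3.3680
R = v/ω = -1.75/-0.5 = 3.5000
x' = -0.5 + 3.5000·(sin -3.3680 − sin -2.6180) = 2.0357
y' = -2.5 − 3.5000·(cos -3.3680 − cos -2.6180) = -2.1204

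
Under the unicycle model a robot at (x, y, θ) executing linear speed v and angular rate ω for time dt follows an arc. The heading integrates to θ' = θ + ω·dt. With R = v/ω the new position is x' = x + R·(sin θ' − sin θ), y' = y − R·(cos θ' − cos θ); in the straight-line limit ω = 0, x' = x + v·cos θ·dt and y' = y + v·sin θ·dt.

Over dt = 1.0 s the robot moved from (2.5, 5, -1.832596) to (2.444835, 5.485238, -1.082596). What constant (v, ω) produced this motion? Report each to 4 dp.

v = -0.5000, ω = 0.7500

Δθ = -1.082596 − -1.832596 = 0.750000
ω = Δθ/dt = 0.750000/1.0 = 0.7500
R = −Δy/(cos θ' − cos θ) = -0.6667
v = R·ω = -0.6667·0.7500 = -0.5000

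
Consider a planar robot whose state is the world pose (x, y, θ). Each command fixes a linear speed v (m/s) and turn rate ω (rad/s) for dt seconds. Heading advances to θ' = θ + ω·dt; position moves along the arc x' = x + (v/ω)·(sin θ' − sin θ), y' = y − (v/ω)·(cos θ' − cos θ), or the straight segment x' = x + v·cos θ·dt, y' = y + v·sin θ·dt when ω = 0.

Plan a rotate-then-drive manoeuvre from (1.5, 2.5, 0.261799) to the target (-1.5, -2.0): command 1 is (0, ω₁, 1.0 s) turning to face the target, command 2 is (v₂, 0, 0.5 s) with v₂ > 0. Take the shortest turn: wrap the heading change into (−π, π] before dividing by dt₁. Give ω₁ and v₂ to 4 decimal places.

ω₁ = -2.4206, v₂ = 10.8167

heading to target = atan2(-2−2.5, -1.5−1.5) = -2.1588
Δθ = wrap(-2.1588 − 0.2618) = -2.4206; ω₁ = Δθ/dt₁ = -2.4206
distance = √((-1.5−1.5)² + (-2−2.5)²) = 5.4083; v₂ = distance/dt₂ = 10.8167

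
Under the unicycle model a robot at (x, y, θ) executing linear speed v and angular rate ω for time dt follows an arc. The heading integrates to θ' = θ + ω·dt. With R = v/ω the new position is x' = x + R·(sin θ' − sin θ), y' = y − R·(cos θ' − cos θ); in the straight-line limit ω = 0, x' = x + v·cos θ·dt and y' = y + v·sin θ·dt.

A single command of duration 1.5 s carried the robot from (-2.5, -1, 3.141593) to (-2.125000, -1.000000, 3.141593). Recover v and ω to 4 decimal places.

Δθ = 3.141593 − 3.141593 = 0.000000
ω = Δθ/dt = 0.000000/1.5 = 0.0000
ω = 0 → v = (Δx·cos θ + Δy·sin θ)/dt = -0.2500

v = -0.2500, ω = 0.0000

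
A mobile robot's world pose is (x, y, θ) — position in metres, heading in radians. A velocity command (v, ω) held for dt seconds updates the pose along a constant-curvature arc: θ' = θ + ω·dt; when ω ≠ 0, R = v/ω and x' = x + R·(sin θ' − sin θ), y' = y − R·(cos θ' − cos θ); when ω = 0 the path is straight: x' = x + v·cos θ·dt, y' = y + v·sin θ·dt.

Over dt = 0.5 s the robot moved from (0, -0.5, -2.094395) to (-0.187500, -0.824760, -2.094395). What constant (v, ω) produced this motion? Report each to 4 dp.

v = 0.7500, ω = 0.0000

Δθ = -2.094395 − -2.094395 = 0.000000
ω = Δθ/dt = 0.000000/0.5 = 0.0000
ω = 0 → v = (Δx·cos θ + Δy·sin θ)/dt = 0.7500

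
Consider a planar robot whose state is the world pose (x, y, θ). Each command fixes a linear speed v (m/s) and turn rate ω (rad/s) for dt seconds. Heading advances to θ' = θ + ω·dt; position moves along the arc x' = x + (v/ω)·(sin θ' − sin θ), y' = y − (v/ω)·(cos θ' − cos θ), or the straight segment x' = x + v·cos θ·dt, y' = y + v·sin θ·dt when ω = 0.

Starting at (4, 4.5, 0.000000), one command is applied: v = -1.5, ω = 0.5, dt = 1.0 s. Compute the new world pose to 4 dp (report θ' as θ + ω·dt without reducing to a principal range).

(2.5617, 4.1327, 0.5000)

θ' = 0.0000 + 0.5·1.0 = 0.5000
R = v/ω = -1.5/0.5 = -3.0000
x' = 4 + -3.0000·(sin 0.5000 − sin 0.0000) = 2.5617
y' = 4.5 − -3.0000·(cos 0.5000 − cos 0.0000) = 4.1327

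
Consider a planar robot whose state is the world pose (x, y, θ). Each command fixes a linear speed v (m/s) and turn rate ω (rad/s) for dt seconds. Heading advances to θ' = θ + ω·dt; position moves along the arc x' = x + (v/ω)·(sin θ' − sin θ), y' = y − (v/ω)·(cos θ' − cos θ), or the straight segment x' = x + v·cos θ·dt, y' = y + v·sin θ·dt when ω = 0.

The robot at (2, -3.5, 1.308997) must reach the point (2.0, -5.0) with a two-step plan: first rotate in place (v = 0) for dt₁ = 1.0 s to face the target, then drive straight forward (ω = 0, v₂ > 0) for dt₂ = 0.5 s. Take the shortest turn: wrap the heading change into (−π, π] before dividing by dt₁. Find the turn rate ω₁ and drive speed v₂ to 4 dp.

ω₁ = -2.8798, v₂ = 3.0000

heading to target = atan2(-5−-3.5, 2−2) = -1.5708
Δθ = wrap(-1.5708 − 1.3090) = -2.8798; ω₁ = Δθ/dt₁ = -2.8798
distance = √((2−2)² + (-5−-3.5)²) = 1.5000; v₂ = distance/dt₂ = 3.0000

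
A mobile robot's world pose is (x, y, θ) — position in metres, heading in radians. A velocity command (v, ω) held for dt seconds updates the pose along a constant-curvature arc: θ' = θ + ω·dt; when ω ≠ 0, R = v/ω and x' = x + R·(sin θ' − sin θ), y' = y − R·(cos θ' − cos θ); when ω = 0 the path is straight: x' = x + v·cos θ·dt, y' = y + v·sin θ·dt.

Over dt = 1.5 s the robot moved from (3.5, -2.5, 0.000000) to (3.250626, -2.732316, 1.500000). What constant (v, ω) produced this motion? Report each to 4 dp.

v = -0.2500, ω = 1.0000

Δθ = 1.500000 − 0.000000 = 1.500000
ω = Δθ/dt = 1.500000/1.5 = 1.0000
R = Δx/(sin θ' − sin θ) = -0.2500
v = R·ω = -0.2500·1.0000 = -0.2500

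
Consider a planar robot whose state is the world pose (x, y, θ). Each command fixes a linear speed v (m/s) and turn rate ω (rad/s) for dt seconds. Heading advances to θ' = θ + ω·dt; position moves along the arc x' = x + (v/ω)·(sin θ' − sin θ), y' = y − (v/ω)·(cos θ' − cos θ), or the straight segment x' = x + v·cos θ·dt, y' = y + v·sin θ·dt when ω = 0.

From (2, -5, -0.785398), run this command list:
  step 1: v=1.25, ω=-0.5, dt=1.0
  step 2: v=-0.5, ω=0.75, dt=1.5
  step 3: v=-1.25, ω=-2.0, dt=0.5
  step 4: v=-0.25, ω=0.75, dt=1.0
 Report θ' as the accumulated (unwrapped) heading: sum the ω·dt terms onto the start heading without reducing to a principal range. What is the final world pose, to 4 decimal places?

step 1: θ'=-1.2854 (R=-2.5000) → pose (2.6311, -6.0639, -1.2854)
step 2: θ'=-0.1604 (R=-0.6667) → pose (2.0979, -5.5935, -0.1604)
step 3: θ'=-1.1604 (R=0.6250) → pose (1.6246, -5.2259, -1.1604)
step 4: θ'=-0.4104 (R=-0.3333) → pose (1.4519, -5.0532, -0.4104)

(1.4519, -5.0532, -0.4104)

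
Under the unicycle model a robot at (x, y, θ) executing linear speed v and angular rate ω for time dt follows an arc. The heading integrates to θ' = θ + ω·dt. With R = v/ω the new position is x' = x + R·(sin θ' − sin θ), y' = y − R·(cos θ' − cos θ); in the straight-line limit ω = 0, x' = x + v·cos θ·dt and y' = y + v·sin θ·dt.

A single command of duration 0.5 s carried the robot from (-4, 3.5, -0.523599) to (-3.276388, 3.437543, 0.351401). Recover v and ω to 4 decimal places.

Δθ = 0.351401 − -0.523599 = 0.875000
ω = Δθ/dt = 0.875000/0.5 = 1.7500
R = Δx/(sin θ' − sin θ) = 0.8571
v = R·ω = 0.8571·1.7500 = 1.5000

v = 1.5000, ω = 1.7500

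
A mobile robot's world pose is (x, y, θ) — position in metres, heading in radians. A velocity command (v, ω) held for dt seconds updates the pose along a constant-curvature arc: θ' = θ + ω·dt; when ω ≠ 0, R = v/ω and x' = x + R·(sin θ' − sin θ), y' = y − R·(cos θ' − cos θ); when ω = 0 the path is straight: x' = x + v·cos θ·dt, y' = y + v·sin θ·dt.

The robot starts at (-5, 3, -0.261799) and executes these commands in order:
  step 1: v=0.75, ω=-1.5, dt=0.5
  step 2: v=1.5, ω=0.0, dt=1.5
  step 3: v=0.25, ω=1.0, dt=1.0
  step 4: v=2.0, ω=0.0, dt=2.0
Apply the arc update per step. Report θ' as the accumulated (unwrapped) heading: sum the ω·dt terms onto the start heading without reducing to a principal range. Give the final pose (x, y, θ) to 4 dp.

(0.6965, 0.7101, -0.0118)

step 1: θ'=-1.0118 (R=-0.5000) → pose (-4.7055, 2.7822, -1.0118)
step 2: θ'=-1.0118 (straight) → pose (-3.5123, 0.8747, -1.0118)
step 3: θ'=-0.0118 (R=0.2500) → pose (-3.3033, 0.7573, -0.0118)
step 4: θ'=-0.0118 (straight) → pose (0.6965, 0.7101, -0.0118)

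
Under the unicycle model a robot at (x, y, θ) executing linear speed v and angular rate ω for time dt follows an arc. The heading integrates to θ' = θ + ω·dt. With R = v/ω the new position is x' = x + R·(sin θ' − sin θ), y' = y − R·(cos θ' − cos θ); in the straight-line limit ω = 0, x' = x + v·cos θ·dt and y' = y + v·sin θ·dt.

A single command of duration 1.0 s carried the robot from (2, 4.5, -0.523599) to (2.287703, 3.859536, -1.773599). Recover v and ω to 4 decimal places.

v = 0.7500, ω = -1.2500

Δθ = -1.773599 − -0.523599 = -1.250000
ω = Δθ/dt = -1.250000/1.0 = -1.2500
R = −Δy/(cos θ' − cos θ) = -0.6000
v = R·ω = -0.6000·-1.2500 = 0.7500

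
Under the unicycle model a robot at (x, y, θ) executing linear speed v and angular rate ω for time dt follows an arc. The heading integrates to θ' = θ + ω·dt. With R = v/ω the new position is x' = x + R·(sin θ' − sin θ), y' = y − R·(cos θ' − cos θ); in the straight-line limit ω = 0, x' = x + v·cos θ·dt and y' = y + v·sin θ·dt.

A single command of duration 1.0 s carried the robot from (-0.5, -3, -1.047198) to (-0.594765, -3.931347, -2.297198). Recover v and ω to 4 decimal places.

Δθ = -2.297198 − -1.047198 = -1.250000
ω = Δθ/dt = -1.250000/1.0 = -1.2500
R = −Δy/(cos θ' − cos θ) = -0.8000
v = R·ω = -0.8000·-1.2500 = 1.0000

v = 1.0000, ω = -1.2500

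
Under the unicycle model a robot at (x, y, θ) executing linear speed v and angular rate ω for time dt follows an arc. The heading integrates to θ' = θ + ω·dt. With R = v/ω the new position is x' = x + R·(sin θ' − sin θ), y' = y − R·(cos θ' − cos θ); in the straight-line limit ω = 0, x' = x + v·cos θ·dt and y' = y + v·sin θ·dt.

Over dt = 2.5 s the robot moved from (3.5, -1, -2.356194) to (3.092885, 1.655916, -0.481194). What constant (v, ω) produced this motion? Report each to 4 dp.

v = -1.2500, ω = 0.7500

Δθ = -0.481194 − -2.356194 = 1.875000
ω = Δθ/dt = 1.875000/2.5 = 0.7500
R = −Δy/(cos θ' − cos θ) = -1.6667
v = R·ω = -1.6667·0.7500 = -1.2500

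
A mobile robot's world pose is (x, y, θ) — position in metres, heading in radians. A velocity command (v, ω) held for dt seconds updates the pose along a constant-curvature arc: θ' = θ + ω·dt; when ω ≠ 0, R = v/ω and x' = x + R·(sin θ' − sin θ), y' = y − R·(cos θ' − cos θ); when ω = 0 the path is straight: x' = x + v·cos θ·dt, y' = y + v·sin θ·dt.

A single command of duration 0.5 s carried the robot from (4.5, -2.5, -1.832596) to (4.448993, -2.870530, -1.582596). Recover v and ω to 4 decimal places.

Δθ = -1.582596 − -1.832596 = 0.250000
ω = Δθ/dt = 0.250000/0.5 = 0.5000
R = −Δy/(cos θ' − cos θ) = 1.5000
v = R·ω = 1.5000·0.5000 = 0.7500

v = 0.7500, ω = 0.5000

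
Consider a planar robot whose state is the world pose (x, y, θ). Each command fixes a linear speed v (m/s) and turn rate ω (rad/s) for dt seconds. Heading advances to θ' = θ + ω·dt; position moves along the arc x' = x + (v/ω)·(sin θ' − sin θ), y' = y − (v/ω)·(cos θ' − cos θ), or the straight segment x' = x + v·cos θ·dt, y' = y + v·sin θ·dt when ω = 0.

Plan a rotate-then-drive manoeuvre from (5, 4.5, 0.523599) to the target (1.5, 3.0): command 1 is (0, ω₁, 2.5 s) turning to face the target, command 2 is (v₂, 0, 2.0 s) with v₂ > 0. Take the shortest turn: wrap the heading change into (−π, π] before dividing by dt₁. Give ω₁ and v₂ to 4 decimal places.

ω₁ = 1.2092, v₂ = 1.9039

heading to target = atan2(3−4.5, 1.5−5) = -2.7367
Δθ = wrap(-2.7367 − 0.5236) = 3.0229; ω₁ = Δθ/dt₁ = 1.2092
distance = √((1.5−5)² + (3−4.5)²) = 3.8079; v₂ = distance/dt₂ = 1.9039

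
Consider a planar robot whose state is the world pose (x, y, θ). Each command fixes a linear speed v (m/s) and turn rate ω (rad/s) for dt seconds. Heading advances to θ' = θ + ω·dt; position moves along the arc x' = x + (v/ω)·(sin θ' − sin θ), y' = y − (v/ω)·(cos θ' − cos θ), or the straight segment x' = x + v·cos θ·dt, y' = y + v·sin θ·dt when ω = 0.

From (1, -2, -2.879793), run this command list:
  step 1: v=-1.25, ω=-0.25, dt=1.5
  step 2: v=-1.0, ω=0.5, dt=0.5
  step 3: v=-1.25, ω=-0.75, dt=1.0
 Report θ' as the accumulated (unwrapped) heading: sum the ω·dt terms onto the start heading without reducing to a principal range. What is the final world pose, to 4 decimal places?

step 1: θ'=-3.2548 (R=5.0000) → pose (2.8589, -1.8616, -3.2548)
step 2: θ'=-3.0048 (R=-2.0000) → pose (3.3576, -1.8557, -3.0048)
step 3: θ'=-3.7548 (R=1.6667) → pose (4.5440, -2.1438, -3.7548)

(4.5440, -2.1438, -3.7548)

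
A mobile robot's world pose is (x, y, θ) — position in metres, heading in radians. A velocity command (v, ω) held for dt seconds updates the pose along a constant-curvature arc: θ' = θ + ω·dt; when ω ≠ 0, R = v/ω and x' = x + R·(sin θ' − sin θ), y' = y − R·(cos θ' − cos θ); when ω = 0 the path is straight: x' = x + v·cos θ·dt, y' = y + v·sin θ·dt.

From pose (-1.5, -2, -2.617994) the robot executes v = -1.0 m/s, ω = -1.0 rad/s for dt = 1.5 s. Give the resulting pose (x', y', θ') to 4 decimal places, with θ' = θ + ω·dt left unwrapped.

θ' = -2.6180 + -1.0·1.5 = -4.1180
R = v/ω = -1.0/-1.0 = 1.0000
x' = -1.5 + 1.0000·(sin -4.1180 − sin -2.6180) = -0.1715
y' = -2 − 1.0000·(cos -4.1180 − cos -2.6180) = -2.3060

(-0.1715, -2.3060, -4.1180)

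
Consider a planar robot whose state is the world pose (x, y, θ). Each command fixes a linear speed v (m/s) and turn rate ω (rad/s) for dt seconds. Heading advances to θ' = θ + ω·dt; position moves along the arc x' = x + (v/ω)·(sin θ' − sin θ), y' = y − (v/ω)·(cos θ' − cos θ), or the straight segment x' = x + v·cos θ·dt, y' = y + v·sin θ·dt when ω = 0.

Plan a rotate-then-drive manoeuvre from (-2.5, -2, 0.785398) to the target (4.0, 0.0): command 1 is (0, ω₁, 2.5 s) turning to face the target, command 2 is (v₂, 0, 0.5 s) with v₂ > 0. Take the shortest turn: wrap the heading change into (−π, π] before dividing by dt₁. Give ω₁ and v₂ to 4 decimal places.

ω₁ = -0.1948, v₂ = 13.6015

heading to target = atan2(0−-2, 4−-2.5) = 0.2985
Δθ = wrap(0.2985 − 0.7854) = -0.4869; ω₁ = Δθ/dt₁ = -0.1948
distance = √((4−-2.5)² + (0−-2)²) = 6.8007; v₂ = distance/dt₂ = 13.6015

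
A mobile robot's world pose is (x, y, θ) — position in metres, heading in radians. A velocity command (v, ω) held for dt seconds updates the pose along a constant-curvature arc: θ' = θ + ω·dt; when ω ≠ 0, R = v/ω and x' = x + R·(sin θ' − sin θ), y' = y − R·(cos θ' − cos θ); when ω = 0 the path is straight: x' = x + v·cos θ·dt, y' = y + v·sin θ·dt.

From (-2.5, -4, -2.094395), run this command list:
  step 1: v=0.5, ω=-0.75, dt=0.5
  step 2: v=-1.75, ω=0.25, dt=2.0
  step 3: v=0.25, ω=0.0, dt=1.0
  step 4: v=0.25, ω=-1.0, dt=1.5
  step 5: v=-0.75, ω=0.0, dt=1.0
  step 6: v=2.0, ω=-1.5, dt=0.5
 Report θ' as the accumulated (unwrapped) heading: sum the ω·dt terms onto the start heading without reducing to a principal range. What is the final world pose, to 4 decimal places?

step 1: θ'=-2.4694 (R=-0.6667) → pose (-2.6622, -4.1883, -2.4694)
step 2: θ'=-1.9694 (R=-7.0000) → pose (-0.5699, -1.4280, -1.9694)
step 3: θ'=-1.9694 (straight) → pose (-0.6670, -1.6584, -1.9694)
step 4: θ'=-3.4694 (R=-0.2500) → pose (-0.9778, -1.7981, -3.4694)
step 5: θ'=-3.4694 (straight) → pose (-0.2678, -2.0395, -3.4694)
step 6: θ'=-4.2194 (R=-1.3333) → pose (-1.0131, -1.4082, -4.2194)

(-1.0131, -1.4082, -4.2194)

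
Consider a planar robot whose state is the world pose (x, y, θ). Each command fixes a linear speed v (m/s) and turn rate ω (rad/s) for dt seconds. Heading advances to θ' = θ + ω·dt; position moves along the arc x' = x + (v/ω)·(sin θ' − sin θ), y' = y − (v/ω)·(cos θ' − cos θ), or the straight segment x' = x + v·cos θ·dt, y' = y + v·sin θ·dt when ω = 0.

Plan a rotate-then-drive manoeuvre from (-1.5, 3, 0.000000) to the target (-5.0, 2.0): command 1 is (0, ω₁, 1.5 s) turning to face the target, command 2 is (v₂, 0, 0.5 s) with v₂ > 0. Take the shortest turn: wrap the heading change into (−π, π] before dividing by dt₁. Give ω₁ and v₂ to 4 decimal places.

ω₁ = -1.9089, v₂ = 7.2801

heading to target = atan2(2−3, -5−-1.5) = -2.8633
Δθ = wrap(-2.8633 − 0.0000) = -2.8633; ω₁ = Δθ/dt₁ = -1.9089
distance = √((-5−-1.5)² + (2−3)²) = 3.6401; v₂ = distance/dt₂ = 7.2801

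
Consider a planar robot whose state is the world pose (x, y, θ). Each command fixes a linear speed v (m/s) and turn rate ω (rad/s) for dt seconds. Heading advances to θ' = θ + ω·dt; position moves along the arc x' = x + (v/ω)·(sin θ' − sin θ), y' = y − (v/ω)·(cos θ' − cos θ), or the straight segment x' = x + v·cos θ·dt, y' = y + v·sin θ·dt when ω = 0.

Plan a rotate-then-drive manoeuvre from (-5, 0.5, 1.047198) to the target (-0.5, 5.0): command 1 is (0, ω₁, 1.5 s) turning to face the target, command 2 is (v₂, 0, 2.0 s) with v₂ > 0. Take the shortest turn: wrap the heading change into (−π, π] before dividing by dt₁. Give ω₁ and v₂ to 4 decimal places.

heading to target = atan2(5−0.5, -0.5−-5) = 0.7854
Δθ = wrap(0.7854 − 1.0472) = -0.2618; ω₁ = Δθ/dt₁ = -0.1745
distance = √((-0.5−-5)² + (5−0.5)²) = 6.3640; v₂ = distance/dt₂ = 3.1820

ω₁ = -0.1745, v₂ = 3.1820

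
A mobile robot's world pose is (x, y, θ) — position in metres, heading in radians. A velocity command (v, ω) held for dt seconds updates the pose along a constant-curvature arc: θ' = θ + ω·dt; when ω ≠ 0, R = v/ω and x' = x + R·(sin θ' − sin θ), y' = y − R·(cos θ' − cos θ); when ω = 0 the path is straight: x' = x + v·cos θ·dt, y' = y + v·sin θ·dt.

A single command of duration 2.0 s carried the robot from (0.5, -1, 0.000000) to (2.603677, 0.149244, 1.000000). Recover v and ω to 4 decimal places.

Δθ = 1.000000 − 0.000000 = 1.000000
ω = Δθ/dt = 1.000000/2.0 = 0.5000
R = Δx/(sin θ' − sin θ) = 2.5000
v = R·ω = 2.5000·0.5000 = 1.2500

v = 1.2500, ω = 0.5000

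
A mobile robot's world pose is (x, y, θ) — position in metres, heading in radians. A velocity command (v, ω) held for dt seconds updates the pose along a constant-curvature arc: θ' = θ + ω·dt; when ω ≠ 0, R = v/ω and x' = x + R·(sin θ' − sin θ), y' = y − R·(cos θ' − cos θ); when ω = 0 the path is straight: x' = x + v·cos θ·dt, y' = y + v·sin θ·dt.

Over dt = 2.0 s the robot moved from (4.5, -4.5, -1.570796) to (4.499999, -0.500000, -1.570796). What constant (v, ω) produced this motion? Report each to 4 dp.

Δθ = -1.570796 − -1.570796 = 0.000000
ω = Δθ/dt = 0.000000/2.0 = 0.0000
ω = 0 → v = (Δx·cos θ + Δy·sin θ)/dt = -2.0000

v = -2.0000, ω = 0.0000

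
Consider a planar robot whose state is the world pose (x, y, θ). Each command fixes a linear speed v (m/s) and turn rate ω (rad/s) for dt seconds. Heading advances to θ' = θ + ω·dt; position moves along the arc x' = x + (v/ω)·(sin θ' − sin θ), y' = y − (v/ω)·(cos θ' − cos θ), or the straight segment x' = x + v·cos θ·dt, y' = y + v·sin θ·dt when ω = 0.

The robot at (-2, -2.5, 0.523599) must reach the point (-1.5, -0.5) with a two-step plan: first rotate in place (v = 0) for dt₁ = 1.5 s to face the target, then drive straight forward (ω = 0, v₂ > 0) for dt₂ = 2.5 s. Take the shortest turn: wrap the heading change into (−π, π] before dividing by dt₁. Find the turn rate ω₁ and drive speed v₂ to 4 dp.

heading to target = atan2(-0.5−-2.5, -1.5−-2) = 1.3258
Δθ = wrap(1.3258 − 0.5236) = 0.8022; ω₁ = Δθ/dt₁ = 0.5348
distance = √((-1.5−-2)² + (-0.5−-2.5)²) = 2.0616; v₂ = distance/dt₂ = 0.8246

ω₁ = 0.5348, v₂ = 0.8246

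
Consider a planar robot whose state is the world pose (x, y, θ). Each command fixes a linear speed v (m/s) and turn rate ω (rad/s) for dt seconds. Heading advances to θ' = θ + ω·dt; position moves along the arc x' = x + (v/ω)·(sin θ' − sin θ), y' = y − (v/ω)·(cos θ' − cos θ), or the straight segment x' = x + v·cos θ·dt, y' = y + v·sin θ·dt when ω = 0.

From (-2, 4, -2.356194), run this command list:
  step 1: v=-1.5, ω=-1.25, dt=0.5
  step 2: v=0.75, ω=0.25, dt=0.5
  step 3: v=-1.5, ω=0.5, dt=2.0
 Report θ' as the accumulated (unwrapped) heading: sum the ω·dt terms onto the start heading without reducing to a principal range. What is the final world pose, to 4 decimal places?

step 1: θ'=-2.9812 (R=1.2000) → pose (-1.3431, 4.3361, -2.9812)
step 2: θ'=-2.8562 (R=3.0000) → pose (-1.7086, 4.2532, -2.8562)
step 3: θ'=-1.8562 (R=-3.0000) → pose (0.3254, 6.2873, -1.8562)

(0.3254, 6.2873, -1.8562)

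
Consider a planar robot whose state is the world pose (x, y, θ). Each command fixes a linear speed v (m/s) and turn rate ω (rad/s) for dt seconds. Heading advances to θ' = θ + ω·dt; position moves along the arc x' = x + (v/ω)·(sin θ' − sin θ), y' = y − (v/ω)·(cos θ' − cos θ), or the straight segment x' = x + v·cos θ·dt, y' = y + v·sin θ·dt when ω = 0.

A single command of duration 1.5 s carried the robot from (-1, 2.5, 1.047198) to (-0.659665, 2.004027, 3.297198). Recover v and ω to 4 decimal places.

v = -0.5000, ω = 1.5000

Δθ = 3.297198 − 1.047198 = 2.250000
ω = Δθ/dt = 2.250000/1.5 = 1.5000
R = −Δy/(cos θ' − cos θ) = -0.3333
v = R·ω = -0.3333·1.5000 = -0.5000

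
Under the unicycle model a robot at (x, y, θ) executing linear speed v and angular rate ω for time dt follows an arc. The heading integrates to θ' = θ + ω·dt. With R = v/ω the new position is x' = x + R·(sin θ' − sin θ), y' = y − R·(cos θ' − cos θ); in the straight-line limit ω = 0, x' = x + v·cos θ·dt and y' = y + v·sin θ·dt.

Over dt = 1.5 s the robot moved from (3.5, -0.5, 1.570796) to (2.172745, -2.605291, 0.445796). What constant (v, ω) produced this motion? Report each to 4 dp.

v = -1.7500, ω = -0.7500

Δθ = 0.445796 − 1.570796 = -1.125000
ω = Δθ/dt = -1.125000/1.5 = -0.7500
R = −Δy/(cos θ' − cos θ) = 2.3333
v = R·ω = 2.3333·-0.7500 = -1.7500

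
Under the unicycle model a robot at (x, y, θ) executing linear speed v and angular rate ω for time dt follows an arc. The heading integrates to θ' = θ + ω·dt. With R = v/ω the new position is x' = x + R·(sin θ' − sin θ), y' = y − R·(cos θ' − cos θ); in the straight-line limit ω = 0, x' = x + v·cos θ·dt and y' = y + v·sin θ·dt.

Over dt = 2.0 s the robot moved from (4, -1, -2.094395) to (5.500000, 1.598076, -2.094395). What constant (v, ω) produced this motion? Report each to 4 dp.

v = -1.5000, ω = 0.0000

Δθ = -2.094395 − -2.094395 = 0.000000
ω = Δθ/dt = 0.000000/2.0 = 0.0000
ω = 0 → v = (Δx·cos θ + Δy·sin θ)/dt = -1.5000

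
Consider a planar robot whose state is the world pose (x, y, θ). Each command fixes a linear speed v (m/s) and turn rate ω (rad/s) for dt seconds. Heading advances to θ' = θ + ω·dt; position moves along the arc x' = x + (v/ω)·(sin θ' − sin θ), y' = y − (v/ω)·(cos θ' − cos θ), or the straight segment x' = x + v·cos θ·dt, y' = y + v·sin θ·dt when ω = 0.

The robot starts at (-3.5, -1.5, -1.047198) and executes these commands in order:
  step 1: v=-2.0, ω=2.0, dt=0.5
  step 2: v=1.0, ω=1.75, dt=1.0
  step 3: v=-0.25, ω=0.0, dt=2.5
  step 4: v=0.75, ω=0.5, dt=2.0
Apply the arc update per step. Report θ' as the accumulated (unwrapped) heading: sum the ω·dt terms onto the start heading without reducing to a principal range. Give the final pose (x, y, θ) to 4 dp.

(-4.4928, 0.1858, 2.7028)

step 1: θ'=-0.0472 (R=-1.0000) → pose (-4.3188, -1.0011, -0.0472)
step 2: θ'=1.7028 (R=0.5714) → pose (-3.7254, -0.3551, 1.7028)
step 3: θ'=1.7028 (straight) → pose (-3.6432, -0.9747, 1.7028)
step 4: θ'=2.7028 (R=1.5000) → pose (-4.4928, 0.1858, 2.7028)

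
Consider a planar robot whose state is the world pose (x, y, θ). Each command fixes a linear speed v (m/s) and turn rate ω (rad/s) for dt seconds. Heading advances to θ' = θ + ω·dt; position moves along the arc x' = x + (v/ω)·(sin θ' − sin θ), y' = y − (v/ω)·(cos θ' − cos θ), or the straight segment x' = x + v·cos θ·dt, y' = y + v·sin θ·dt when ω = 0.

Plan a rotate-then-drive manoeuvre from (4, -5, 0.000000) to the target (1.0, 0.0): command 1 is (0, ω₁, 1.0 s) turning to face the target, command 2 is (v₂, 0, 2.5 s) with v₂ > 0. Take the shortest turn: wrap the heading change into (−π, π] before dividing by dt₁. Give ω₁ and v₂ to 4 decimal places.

heading to target = atan2(0−-5, 1−4) = 2.1112
Δθ = wrap(2.1112 − 0.0000) = 2.1112; ω₁ = Δθ/dt₁ = 2.1112
distance = √((1−4)² + (0−-5)²) = 5.8310; v₂ = distance/dt₂ = 2.3324

ω₁ = 2.1112, v₂ = 2.3324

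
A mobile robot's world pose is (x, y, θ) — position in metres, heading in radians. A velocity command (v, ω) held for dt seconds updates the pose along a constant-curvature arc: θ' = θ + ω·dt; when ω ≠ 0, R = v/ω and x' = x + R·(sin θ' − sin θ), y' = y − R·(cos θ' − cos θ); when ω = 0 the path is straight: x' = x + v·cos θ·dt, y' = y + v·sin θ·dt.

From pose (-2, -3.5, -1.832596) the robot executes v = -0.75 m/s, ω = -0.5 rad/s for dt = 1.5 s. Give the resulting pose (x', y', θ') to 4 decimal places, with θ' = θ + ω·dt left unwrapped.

(-1.3466, -2.6165, -2.5826)

θ' = -1.8326 + -0.5·1.5 = -2.5826
R = v/ω = -0.75/-0.5 = 1.5000
x' = -2 + 1.5000·(sin -2.5826 − sin -1.8326) = -1.3466
y' = -3.5 − 1.5000·(cos -2.5826 − cos -1.8326) = -2.6165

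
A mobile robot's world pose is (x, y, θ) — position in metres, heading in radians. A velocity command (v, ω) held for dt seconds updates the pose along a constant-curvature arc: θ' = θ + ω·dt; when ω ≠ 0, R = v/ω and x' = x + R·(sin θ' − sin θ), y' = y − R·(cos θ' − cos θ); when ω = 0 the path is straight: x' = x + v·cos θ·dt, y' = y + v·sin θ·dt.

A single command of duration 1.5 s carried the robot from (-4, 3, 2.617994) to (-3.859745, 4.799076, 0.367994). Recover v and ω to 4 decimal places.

v = 1.5000, ω = -1.5000

Δθ = 0.367994 − 2.617994 = -2.250000
ω = Δθ/dt = -2.250000/1.5 = -1.5000
R = −Δy/(cos θ' − cos θ) = -1.0000
v = R·ω = -1.0000·-1.5000 = 1.5000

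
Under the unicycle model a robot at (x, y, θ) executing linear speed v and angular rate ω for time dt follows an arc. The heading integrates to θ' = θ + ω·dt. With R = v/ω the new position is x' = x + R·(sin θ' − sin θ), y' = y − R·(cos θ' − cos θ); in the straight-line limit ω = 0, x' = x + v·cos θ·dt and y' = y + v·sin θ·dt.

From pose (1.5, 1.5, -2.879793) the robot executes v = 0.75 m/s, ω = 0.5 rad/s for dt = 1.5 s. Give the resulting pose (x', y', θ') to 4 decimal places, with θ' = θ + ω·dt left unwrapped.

θ' = -2.8798 + 0.5·1.5 = -2.1298
R = v/ω = 0.75/0.5 = 1.5000
x' = 1.5 + 1.5000·(sin -2.1298 − sin -2.8798) = 0.6165
y' = 1.5 − 1.5000·(cos -2.1298 − cos -2.8798) = 0.8466

(0.6165, 0.8466, -2.1298)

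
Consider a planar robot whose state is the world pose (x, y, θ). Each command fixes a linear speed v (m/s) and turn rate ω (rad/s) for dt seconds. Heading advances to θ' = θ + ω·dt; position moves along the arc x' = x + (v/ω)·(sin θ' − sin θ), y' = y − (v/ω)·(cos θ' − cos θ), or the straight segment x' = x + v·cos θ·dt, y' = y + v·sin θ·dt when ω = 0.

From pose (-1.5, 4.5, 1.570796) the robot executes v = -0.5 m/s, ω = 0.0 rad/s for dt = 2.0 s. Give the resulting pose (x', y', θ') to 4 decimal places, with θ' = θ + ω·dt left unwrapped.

θ' = 1.5708 + 0.0·2.0 = 1.5708
ω = 0 → straight: x' = -1.5 + -0.5·cos(1.5708)·2.0 = -1.5000
y' = 4.5 + -0.5·sin(1.5708)·2.0 = 3.5000

(-1.5000, 3.5000, 1.5708)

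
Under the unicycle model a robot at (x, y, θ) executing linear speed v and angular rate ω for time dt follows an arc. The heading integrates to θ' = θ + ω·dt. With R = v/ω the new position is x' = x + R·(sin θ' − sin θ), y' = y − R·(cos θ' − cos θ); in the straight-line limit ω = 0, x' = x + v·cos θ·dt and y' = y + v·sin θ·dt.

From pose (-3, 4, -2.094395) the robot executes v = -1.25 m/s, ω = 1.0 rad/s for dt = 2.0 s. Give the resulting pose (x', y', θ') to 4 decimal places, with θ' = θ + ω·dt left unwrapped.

(-3.9647, 5.8694, -0.0944)

θ' = -2.0944 + 1.0·2.0 = -0.0944
R = v/ω = -1.25/1.0 = -1.2500
x' = -3 + -1.2500·(sin -0.0944 − sin -2.0944) = -3.9647
y' = 4 − -1.2500·(cos -0.0944 − cos -2.0944) = 5.8694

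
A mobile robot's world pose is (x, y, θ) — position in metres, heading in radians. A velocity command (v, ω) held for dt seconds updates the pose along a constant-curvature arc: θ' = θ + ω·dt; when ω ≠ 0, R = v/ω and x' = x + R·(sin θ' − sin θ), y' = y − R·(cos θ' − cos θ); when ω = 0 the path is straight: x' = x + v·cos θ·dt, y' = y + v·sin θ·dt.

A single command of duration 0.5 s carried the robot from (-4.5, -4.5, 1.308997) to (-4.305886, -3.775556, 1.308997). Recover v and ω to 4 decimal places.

Δθ = 1.308997 − 1.308997 = 0.000000
ω = Δθ/dt = 0.000000/0.5 = 0.0000
ω = 0 → v = (Δx·cos θ + Δy·sin θ)/dt = 1.5000

v = 1.5000, ω = 0.0000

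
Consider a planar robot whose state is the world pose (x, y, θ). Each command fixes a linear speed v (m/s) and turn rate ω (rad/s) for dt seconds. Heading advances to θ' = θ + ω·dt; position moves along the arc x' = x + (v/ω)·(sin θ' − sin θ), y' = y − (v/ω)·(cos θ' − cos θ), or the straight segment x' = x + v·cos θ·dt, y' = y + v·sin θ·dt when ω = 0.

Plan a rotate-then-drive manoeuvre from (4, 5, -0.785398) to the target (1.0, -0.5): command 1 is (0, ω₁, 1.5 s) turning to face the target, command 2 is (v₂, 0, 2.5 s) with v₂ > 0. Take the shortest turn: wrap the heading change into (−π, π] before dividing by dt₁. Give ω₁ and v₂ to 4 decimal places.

heading to target = atan2(-0.5−5, 1−4) = -2.0701
Δθ = wrap(-2.0701 − -0.7854) = -1.2847; ω₁ = Δθ/dt₁ = -0.8565
distance = √((1−4)² + (-0.5−5)²) = 6.2650; v₂ = distance/dt₂ = 2.5060

ω₁ = -0.8565, v₂ = 2.5060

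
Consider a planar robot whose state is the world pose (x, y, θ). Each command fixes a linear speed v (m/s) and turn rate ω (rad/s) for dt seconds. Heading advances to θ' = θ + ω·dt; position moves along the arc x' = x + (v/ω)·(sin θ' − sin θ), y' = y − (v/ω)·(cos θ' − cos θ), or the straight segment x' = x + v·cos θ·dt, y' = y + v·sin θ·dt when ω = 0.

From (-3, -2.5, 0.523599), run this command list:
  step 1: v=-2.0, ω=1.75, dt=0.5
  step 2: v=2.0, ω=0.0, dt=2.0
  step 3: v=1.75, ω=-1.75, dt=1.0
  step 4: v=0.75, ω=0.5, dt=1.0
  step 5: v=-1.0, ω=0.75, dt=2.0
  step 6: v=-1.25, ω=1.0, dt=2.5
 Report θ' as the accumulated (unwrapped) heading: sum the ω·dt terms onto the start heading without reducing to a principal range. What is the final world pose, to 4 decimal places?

step 1: θ'=1.3986 (R=-1.1429) → pose (-3.5545, -3.2939, 1.3986)
step 2: θ'=1.3986 (straight) → pose (-2.8691, 0.6469, 1.3986)
step 3: θ'=-0.3514 (R=-1.0000) → pose (-1.5397, 1.4145, -0.3514)
step 4: θ'=0.1486 (R=1.5000) → pose (-0.8013, 1.3393, 0.1486)
step 5: θ'=1.6486 (R=-1.3333) → pose (-1.9332, -0.0829, 1.6486)
step 6: θ'=4.1486 (R=-1.2500) → pose (0.3696, -0.6538, 4.1486)

(0.3696, -0.6538, 4.1486)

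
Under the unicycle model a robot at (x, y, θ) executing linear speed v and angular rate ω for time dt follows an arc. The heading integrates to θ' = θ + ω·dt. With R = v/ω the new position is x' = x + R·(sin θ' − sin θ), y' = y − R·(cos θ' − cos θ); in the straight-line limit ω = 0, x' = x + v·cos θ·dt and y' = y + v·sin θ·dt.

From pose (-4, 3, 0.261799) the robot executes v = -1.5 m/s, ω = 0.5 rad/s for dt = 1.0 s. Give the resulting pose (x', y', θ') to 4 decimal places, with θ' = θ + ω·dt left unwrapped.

(-5.2942, 2.2730, 0.7618)

θ' = 0.2618 + 0.5·1.0 = 0.7618
R = v/ω = -1.5/0.5 = -3.0000
x' = -4 + -3.0000·(sin 0.7618 − sin 0.2618) = -5.2942
y' = 3 − -3.0000·(cos 0.7618 − cos 0.2618) = 2.2730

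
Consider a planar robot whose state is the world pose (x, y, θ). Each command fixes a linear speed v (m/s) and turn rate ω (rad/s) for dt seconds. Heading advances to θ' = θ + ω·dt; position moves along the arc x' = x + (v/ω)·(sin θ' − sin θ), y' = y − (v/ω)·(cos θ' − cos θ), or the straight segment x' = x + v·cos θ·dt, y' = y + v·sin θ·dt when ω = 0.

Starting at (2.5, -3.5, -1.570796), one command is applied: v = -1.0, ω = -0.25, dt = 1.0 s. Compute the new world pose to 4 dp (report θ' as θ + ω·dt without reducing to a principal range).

θ' = -1.5708 + -0.25·1.0 = -1.8208
R = v/ω = -1.0/-0.25 = 4.0000
x' = 2.5 + 4.0000·(sin -1.8208 − sin -1.5708) = 2.6243
y' = -3.5 − 4.0000·(cos -1.8208 − cos -1.5708) = -2.5104

(2.6243, -2.5104, -1.8208)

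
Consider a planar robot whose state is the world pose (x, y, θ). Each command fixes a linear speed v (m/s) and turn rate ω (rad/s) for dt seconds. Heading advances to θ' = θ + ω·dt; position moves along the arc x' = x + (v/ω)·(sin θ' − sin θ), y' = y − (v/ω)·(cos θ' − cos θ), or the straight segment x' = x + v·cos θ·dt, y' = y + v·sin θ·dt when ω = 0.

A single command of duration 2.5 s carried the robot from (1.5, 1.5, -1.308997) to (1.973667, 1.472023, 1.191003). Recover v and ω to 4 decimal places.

Δθ = 1.191003 − -1.308997 = 2.500000
ω = Δθ/dt = 2.500000/2.5 = 1.0000
R = Δx/(sin θ' − sin θ) = 0.2500
v = R·ω = 0.2500·1.0000 = 0.2500

v = 0.2500, ω = 1.0000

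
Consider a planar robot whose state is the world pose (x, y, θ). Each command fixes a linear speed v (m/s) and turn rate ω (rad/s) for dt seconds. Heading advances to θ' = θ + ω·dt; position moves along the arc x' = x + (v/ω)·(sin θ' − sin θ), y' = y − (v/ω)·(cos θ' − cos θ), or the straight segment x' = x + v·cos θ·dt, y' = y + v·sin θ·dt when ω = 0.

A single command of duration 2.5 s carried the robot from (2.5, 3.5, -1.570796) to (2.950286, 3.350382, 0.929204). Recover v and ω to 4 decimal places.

Δθ = 0.929204 − -1.570796 = 2.500000
ω = Δθ/dt = 2.500000/2.5 = 1.0000
R = Δx/(sin θ' − sin θ) = 0.2500
v = R·ω = 0.2500·1.0000 = 0.2500

v = 0.2500, ω = 1.0000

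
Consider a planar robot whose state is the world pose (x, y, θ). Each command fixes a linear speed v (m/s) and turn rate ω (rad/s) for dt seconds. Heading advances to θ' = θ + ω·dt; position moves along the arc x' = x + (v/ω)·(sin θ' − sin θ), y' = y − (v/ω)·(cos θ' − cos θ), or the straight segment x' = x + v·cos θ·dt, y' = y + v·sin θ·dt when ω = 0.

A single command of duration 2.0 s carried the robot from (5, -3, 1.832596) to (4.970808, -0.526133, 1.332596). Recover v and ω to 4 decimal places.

v = 1.2500, ω = -0.2500

Δθ = 1.332596 − 1.832596 = -0.500000
ω = Δθ/dt = -0.500000/2.0 = -0.2500
R = −Δy/(cos θ' − cos θ) = -5.0000
v = R·ω = -5.0000·-0.2500 = 1.2500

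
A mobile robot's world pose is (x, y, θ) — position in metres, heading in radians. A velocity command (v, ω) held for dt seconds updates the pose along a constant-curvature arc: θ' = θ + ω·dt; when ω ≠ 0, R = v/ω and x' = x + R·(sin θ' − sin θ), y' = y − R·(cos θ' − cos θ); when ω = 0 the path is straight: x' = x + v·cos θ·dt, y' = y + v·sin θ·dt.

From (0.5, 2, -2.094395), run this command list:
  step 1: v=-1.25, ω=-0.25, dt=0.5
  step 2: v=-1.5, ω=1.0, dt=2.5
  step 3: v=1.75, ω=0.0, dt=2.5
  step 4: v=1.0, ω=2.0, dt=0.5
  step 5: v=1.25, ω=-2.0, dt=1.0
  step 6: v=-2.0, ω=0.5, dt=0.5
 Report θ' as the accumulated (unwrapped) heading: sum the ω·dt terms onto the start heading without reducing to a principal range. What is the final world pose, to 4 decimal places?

(3.9635, 7.2666, -0.4694)

step 1: θ'=-2.2194 (R=5.0000) → pose (0.8455, 2.5204, -2.2194)
step 2: θ'=0.2806 (R=-1.5000) → pose (-0.7653, 4.8678, 0.2806)
step 3: θ'=0.2806 (straight) → pose (3.4386, 6.0794, 0.2806)
step 4: θ'=1.2806 (R=0.5000) → pose (3.7792, 6.4168, 1.2806)
step 5: θ'=-0.7194 (R=-0.6250) → pose (4.7899, 6.7081, -0.7194)
step 6: θ'=-0.4694 (R=-4.0000) → pose (3.9635, 7.2666, -0.4694)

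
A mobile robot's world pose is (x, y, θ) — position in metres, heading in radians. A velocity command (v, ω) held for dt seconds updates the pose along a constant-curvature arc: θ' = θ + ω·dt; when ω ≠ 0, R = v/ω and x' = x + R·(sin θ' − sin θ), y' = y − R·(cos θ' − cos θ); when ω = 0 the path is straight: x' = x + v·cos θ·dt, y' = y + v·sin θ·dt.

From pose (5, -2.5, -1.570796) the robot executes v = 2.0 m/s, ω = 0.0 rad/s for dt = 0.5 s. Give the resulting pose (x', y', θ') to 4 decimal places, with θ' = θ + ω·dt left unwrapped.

(5.0000, -3.5000, -1.5708)

θ' = -1.5708 + 0.0·0.5 = -1.5708
ω = 0 → straight: x' = 5 + 2.0·cos(-1.5708)·0.5 = 5.0000
y' = -2.5 + 2.0·sin(-1.5708)·0.5 = -3.5000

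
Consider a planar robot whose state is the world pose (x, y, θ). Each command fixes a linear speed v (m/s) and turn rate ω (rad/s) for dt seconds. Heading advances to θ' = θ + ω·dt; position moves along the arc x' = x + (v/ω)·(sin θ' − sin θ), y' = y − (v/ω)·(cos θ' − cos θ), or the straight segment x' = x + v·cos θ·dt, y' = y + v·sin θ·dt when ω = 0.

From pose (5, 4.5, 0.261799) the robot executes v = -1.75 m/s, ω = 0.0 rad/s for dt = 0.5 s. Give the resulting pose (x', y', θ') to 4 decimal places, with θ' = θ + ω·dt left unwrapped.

(4.1548, 4.2735, 0.2618)

θ' = 0.2618 + 0.0·0.5 = 0.2618
ω = 0 → straight: x' = 5 + -1.75·cos(0.2618)·0.5 = 4.1548
y' = 4.5 + -1.75·sin(0.2618)·0.5 = 4.2735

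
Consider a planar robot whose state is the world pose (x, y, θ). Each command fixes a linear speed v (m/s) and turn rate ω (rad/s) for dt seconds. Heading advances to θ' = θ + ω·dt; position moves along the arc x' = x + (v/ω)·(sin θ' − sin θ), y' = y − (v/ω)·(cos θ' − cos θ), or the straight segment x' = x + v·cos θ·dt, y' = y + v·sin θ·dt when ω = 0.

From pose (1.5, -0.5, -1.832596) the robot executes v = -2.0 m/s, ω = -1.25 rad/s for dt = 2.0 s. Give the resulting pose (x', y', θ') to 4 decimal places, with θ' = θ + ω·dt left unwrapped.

(4.5315, -0.3209, -4.3326)

θ' = -1.8326 + -1.25·2.0 = -4.3326
R = v/ω = -2.0/-1.25 = 1.6000
x' = 1.5 + 1.6000·(sin -4.3326 − sin -1.8326) = 4.5315
y' = -0.5 − 1.6000·(cos -4.3326 − cos -1.8326) = -0.3209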